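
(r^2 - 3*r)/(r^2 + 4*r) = (r - 3)/(r + 4)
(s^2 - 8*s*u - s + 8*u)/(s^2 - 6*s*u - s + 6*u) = (s - 8*u)/(s - 6*u)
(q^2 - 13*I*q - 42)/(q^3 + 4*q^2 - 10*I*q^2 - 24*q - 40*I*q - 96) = (q - 7*I)/(q^2 + 4*q*(1 - I) - 16*I)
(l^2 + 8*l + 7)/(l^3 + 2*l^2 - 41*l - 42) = 1/(l - 6)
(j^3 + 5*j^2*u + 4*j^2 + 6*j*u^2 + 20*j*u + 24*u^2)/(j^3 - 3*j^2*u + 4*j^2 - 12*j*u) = (-j^2 - 5*j*u - 6*u^2)/(j*(-j + 3*u))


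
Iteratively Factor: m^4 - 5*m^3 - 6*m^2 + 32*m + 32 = (m - 4)*(m^3 - m^2 - 10*m - 8) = (m - 4)*(m + 1)*(m^2 - 2*m - 8) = (m - 4)*(m + 1)*(m + 2)*(m - 4)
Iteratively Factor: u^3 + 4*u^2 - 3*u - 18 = (u + 3)*(u^2 + u - 6) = (u + 3)^2*(u - 2)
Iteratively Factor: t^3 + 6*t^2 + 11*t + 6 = (t + 3)*(t^2 + 3*t + 2) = (t + 2)*(t + 3)*(t + 1)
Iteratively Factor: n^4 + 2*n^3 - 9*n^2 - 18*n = (n + 2)*(n^3 - 9*n) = n*(n + 2)*(n^2 - 9) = n*(n + 2)*(n + 3)*(n - 3)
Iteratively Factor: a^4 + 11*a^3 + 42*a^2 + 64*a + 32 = (a + 2)*(a^3 + 9*a^2 + 24*a + 16) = (a + 2)*(a + 4)*(a^2 + 5*a + 4) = (a + 2)*(a + 4)^2*(a + 1)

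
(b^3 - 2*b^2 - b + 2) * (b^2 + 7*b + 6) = b^5 + 5*b^4 - 9*b^3 - 17*b^2 + 8*b + 12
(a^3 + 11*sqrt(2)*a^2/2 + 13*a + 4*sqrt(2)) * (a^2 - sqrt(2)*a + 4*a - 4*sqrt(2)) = a^5 + 4*a^4 + 9*sqrt(2)*a^4/2 + 2*a^3 + 18*sqrt(2)*a^3 - 9*sqrt(2)*a^2 + 8*a^2 - 36*sqrt(2)*a - 8*a - 32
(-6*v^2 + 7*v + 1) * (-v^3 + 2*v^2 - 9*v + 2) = 6*v^5 - 19*v^4 + 67*v^3 - 73*v^2 + 5*v + 2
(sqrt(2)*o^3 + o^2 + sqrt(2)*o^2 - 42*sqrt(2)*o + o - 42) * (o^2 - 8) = sqrt(2)*o^5 + o^4 + sqrt(2)*o^4 - 50*sqrt(2)*o^3 + o^3 - 50*o^2 - 8*sqrt(2)*o^2 - 8*o + 336*sqrt(2)*o + 336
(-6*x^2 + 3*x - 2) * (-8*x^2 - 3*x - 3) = 48*x^4 - 6*x^3 + 25*x^2 - 3*x + 6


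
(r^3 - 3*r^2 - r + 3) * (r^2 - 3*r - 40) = r^5 - 6*r^4 - 32*r^3 + 126*r^2 + 31*r - 120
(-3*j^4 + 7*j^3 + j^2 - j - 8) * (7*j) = -21*j^5 + 49*j^4 + 7*j^3 - 7*j^2 - 56*j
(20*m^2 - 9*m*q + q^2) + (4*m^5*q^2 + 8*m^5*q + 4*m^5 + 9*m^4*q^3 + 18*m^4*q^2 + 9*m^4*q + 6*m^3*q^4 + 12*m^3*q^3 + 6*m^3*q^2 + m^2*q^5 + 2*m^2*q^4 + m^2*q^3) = 4*m^5*q^2 + 8*m^5*q + 4*m^5 + 9*m^4*q^3 + 18*m^4*q^2 + 9*m^4*q + 6*m^3*q^4 + 12*m^3*q^3 + 6*m^3*q^2 + m^2*q^5 + 2*m^2*q^4 + m^2*q^3 + 20*m^2 - 9*m*q + q^2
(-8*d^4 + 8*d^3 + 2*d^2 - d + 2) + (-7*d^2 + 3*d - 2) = -8*d^4 + 8*d^3 - 5*d^2 + 2*d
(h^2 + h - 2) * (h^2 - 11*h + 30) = h^4 - 10*h^3 + 17*h^2 + 52*h - 60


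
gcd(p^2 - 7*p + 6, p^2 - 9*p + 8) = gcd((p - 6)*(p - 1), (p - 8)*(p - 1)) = p - 1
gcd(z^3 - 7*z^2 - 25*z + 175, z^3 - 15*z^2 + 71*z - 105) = z^2 - 12*z + 35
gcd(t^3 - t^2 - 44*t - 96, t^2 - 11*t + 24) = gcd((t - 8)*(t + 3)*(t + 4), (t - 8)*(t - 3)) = t - 8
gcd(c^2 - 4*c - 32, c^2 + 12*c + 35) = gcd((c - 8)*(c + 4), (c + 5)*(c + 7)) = 1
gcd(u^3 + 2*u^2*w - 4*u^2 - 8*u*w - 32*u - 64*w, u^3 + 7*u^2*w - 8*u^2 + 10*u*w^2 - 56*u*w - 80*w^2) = u^2 + 2*u*w - 8*u - 16*w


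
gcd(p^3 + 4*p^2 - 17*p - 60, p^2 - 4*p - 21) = p + 3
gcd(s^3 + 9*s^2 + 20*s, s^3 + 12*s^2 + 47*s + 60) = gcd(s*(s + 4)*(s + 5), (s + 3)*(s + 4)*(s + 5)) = s^2 + 9*s + 20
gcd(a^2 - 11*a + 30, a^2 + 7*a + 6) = 1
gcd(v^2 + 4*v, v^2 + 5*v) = v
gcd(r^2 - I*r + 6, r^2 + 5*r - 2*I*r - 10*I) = 1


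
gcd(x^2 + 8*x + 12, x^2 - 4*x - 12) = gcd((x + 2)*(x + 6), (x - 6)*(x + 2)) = x + 2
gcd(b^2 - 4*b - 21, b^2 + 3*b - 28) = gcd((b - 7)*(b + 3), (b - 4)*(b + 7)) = 1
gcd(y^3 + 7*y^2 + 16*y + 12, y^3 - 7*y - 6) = y + 2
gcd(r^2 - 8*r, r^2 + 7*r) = r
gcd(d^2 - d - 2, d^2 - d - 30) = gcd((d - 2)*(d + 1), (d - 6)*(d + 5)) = 1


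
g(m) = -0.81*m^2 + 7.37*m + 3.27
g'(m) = 7.37 - 1.62*m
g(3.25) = 18.67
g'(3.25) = 2.10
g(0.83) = 8.83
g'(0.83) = 6.03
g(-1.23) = -7.02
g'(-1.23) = 9.36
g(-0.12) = 2.37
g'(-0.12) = 7.56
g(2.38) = 16.22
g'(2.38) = 3.51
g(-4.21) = -42.11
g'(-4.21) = 14.19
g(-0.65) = -1.86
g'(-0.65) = 8.42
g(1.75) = 13.69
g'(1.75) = 4.54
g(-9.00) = -128.67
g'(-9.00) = 21.95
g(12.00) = -24.93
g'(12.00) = -12.07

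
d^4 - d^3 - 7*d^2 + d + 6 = (d - 3)*(d - 1)*(d + 1)*(d + 2)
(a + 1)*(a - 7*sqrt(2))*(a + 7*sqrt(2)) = a^3 + a^2 - 98*a - 98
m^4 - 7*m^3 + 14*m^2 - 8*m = m*(m - 4)*(m - 2)*(m - 1)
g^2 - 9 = (g - 3)*(g + 3)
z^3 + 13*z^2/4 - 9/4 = (z - 3/4)*(z + 1)*(z + 3)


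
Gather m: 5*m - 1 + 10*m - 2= 15*m - 3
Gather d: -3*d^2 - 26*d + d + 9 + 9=-3*d^2 - 25*d + 18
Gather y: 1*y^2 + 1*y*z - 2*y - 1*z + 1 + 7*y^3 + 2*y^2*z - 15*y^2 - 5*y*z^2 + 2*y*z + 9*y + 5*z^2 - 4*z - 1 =7*y^3 + y^2*(2*z - 14) + y*(-5*z^2 + 3*z + 7) + 5*z^2 - 5*z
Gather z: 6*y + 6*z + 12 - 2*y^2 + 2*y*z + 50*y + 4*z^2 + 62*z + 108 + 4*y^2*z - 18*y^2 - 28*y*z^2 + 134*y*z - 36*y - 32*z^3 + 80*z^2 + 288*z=-20*y^2 + 20*y - 32*z^3 + z^2*(84 - 28*y) + z*(4*y^2 + 136*y + 356) + 120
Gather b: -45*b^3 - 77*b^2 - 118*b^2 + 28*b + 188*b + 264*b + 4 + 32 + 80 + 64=-45*b^3 - 195*b^2 + 480*b + 180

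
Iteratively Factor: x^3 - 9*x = (x - 3)*(x^2 + 3*x) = (x - 3)*(x + 3)*(x)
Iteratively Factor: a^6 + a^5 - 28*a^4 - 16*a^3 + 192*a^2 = (a + 4)*(a^5 - 3*a^4 - 16*a^3 + 48*a^2) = (a - 3)*(a + 4)*(a^4 - 16*a^2) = a*(a - 3)*(a + 4)*(a^3 - 16*a) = a*(a - 4)*(a - 3)*(a + 4)*(a^2 + 4*a) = a*(a - 4)*(a - 3)*(a + 4)^2*(a)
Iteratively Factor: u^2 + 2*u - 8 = (u + 4)*(u - 2)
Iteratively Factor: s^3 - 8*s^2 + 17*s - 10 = (s - 5)*(s^2 - 3*s + 2) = (s - 5)*(s - 2)*(s - 1)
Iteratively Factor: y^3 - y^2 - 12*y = (y)*(y^2 - y - 12) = y*(y + 3)*(y - 4)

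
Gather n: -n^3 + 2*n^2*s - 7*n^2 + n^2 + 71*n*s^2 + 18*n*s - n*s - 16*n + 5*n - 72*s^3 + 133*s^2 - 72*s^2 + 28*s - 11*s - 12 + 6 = -n^3 + n^2*(2*s - 6) + n*(71*s^2 + 17*s - 11) - 72*s^3 + 61*s^2 + 17*s - 6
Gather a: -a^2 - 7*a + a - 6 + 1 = -a^2 - 6*a - 5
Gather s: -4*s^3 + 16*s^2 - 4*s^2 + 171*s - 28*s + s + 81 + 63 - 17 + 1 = -4*s^3 + 12*s^2 + 144*s + 128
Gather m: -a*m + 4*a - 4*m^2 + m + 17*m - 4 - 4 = 4*a - 4*m^2 + m*(18 - a) - 8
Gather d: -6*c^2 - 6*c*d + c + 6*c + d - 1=-6*c^2 + 7*c + d*(1 - 6*c) - 1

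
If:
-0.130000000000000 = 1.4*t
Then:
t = -0.09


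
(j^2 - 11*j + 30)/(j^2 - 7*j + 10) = (j - 6)/(j - 2)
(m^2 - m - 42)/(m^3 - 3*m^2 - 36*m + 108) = (m - 7)/(m^2 - 9*m + 18)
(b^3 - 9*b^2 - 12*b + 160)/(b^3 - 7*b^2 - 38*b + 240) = (b + 4)/(b + 6)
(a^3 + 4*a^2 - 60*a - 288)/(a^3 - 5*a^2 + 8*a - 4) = (a^3 + 4*a^2 - 60*a - 288)/(a^3 - 5*a^2 + 8*a - 4)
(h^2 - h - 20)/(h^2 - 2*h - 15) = (h + 4)/(h + 3)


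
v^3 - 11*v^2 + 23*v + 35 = (v - 7)*(v - 5)*(v + 1)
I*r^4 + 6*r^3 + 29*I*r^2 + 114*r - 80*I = (r - 8*I)*(r - 2*I)*(r + 5*I)*(I*r + 1)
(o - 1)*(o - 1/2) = o^2 - 3*o/2 + 1/2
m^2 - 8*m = m*(m - 8)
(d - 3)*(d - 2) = d^2 - 5*d + 6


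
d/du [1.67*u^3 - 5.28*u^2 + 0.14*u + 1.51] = 5.01*u^2 - 10.56*u + 0.14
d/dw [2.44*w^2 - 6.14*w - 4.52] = 4.88*w - 6.14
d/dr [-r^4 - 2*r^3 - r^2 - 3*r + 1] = -4*r^3 - 6*r^2 - 2*r - 3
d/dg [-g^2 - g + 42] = -2*g - 1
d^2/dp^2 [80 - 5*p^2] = -10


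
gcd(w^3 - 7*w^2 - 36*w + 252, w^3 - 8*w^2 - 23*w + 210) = w^2 - 13*w + 42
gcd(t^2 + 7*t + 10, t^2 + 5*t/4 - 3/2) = t + 2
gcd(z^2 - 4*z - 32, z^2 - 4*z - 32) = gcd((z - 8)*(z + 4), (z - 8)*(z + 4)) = z^2 - 4*z - 32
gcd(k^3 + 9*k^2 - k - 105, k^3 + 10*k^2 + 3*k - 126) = k^2 + 4*k - 21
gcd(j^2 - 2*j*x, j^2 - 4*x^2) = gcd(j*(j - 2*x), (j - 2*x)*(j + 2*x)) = -j + 2*x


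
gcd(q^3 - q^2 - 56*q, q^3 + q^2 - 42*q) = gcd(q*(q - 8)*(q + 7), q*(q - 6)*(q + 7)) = q^2 + 7*q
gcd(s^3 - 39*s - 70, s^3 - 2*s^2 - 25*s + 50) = s + 5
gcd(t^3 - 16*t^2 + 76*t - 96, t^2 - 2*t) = t - 2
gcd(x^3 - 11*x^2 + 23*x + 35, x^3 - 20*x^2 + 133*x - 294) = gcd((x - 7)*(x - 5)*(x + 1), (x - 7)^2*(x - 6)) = x - 7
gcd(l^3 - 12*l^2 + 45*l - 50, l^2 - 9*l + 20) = l - 5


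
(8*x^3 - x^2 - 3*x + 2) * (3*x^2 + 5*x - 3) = 24*x^5 + 37*x^4 - 38*x^3 - 6*x^2 + 19*x - 6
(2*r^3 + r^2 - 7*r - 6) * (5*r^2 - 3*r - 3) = 10*r^5 - r^4 - 44*r^3 - 12*r^2 + 39*r + 18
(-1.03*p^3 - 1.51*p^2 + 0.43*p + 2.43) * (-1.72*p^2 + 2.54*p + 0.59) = 1.7716*p^5 - 0.0190000000000001*p^4 - 5.1827*p^3 - 3.9783*p^2 + 6.4259*p + 1.4337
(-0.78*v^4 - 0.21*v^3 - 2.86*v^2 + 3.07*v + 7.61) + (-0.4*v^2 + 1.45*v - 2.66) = -0.78*v^4 - 0.21*v^3 - 3.26*v^2 + 4.52*v + 4.95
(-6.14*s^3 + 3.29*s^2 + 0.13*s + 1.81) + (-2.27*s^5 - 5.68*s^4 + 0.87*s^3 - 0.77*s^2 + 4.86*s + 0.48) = -2.27*s^5 - 5.68*s^4 - 5.27*s^3 + 2.52*s^2 + 4.99*s + 2.29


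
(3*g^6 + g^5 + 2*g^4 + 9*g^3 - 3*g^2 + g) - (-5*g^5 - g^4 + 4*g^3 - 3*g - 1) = 3*g^6 + 6*g^5 + 3*g^4 + 5*g^3 - 3*g^2 + 4*g + 1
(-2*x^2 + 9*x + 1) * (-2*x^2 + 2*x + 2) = 4*x^4 - 22*x^3 + 12*x^2 + 20*x + 2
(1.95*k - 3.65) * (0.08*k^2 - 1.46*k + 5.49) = 0.156*k^3 - 3.139*k^2 + 16.0345*k - 20.0385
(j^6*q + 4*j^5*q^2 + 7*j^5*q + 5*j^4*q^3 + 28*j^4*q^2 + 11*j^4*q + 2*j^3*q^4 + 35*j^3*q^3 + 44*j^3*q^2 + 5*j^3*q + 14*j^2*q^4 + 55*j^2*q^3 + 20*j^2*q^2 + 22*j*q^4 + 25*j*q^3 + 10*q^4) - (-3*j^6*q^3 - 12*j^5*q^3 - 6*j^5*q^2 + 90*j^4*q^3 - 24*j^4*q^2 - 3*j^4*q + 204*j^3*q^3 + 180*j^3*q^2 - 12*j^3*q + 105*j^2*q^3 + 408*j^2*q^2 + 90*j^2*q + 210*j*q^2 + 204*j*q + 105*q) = 3*j^6*q^3 + j^6*q + 12*j^5*q^3 + 10*j^5*q^2 + 7*j^5*q - 85*j^4*q^3 + 52*j^4*q^2 + 14*j^4*q + 2*j^3*q^4 - 169*j^3*q^3 - 136*j^3*q^2 + 17*j^3*q + 14*j^2*q^4 - 50*j^2*q^3 - 388*j^2*q^2 - 90*j^2*q + 22*j*q^4 + 25*j*q^3 - 210*j*q^2 - 204*j*q + 10*q^4 - 105*q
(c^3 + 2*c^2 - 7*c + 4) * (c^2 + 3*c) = c^5 + 5*c^4 - c^3 - 17*c^2 + 12*c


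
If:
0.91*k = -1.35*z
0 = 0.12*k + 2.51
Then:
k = -20.92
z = 14.10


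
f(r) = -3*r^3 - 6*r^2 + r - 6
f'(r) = -9*r^2 - 12*r + 1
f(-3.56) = 49.75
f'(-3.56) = -70.34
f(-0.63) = -8.26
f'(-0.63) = 4.99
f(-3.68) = 58.57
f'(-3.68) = -76.72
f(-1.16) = -10.55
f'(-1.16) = 2.81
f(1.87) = -44.73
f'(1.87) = -52.91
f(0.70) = -9.27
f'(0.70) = -11.81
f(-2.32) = -3.15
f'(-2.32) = -19.60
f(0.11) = -5.97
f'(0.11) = -0.43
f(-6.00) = 420.00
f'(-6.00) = -251.00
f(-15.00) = 8754.00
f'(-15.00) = -1844.00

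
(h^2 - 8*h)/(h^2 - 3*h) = (h - 8)/(h - 3)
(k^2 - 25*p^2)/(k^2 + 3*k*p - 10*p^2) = (-k + 5*p)/(-k + 2*p)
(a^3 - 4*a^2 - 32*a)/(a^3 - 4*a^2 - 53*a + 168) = a*(a + 4)/(a^2 + 4*a - 21)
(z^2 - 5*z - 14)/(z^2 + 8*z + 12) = (z - 7)/(z + 6)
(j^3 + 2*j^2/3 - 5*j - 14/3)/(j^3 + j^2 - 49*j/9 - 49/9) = 3*(j + 2)/(3*j + 7)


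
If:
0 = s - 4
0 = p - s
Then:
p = 4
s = 4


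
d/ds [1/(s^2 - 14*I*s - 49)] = 2*(-s + 7*I)/(-s^2 + 14*I*s + 49)^2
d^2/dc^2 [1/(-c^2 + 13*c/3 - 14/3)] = 6*(9*c^2 - 39*c - (6*c - 13)^2 + 42)/(3*c^2 - 13*c + 14)^3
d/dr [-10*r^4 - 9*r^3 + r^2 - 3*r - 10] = -40*r^3 - 27*r^2 + 2*r - 3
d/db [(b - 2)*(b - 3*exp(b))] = b - (b - 2)*(3*exp(b) - 1) - 3*exp(b)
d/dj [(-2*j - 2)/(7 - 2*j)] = -18/(2*j - 7)^2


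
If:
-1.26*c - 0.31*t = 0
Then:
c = -0.246031746031746*t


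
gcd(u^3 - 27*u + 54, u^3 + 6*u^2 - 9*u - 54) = u^2 + 3*u - 18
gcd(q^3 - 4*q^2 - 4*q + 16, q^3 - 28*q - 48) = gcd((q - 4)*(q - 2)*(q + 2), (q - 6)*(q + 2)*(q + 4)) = q + 2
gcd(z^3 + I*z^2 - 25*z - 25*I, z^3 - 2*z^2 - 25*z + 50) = z^2 - 25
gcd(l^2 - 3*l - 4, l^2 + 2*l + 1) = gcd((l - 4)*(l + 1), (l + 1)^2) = l + 1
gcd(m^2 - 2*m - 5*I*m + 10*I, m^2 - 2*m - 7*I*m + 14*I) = m - 2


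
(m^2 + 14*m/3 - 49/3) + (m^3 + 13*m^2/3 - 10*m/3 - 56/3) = m^3 + 16*m^2/3 + 4*m/3 - 35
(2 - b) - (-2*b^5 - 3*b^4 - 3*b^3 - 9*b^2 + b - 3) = 2*b^5 + 3*b^4 + 3*b^3 + 9*b^2 - 2*b + 5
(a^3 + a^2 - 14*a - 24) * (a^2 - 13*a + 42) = a^5 - 12*a^4 + 15*a^3 + 200*a^2 - 276*a - 1008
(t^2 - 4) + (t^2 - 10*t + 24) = 2*t^2 - 10*t + 20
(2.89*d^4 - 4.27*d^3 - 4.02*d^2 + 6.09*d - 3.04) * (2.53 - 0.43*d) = -1.2427*d^5 + 9.1478*d^4 - 9.0745*d^3 - 12.7893*d^2 + 16.7149*d - 7.6912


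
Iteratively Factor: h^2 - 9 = (h - 3)*(h + 3)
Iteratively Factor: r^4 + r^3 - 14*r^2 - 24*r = (r)*(r^3 + r^2 - 14*r - 24) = r*(r - 4)*(r^2 + 5*r + 6) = r*(r - 4)*(r + 3)*(r + 2)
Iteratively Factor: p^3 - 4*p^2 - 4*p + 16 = (p - 2)*(p^2 - 2*p - 8) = (p - 2)*(p + 2)*(p - 4)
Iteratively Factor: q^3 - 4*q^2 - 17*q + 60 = (q + 4)*(q^2 - 8*q + 15) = (q - 3)*(q + 4)*(q - 5)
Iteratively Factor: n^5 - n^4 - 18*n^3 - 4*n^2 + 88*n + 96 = (n - 4)*(n^4 + 3*n^3 - 6*n^2 - 28*n - 24) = (n - 4)*(n + 2)*(n^3 + n^2 - 8*n - 12) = (n - 4)*(n + 2)^2*(n^2 - n - 6) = (n - 4)*(n + 2)^3*(n - 3)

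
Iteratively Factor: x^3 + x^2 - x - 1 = (x + 1)*(x^2 - 1) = (x + 1)^2*(x - 1)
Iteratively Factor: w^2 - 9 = (w + 3)*(w - 3)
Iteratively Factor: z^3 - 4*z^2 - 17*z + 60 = (z - 5)*(z^2 + z - 12) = (z - 5)*(z - 3)*(z + 4)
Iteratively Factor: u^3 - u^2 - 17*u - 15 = (u + 3)*(u^2 - 4*u - 5) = (u + 1)*(u + 3)*(u - 5)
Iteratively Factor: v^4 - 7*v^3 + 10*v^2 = (v)*(v^3 - 7*v^2 + 10*v) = v*(v - 5)*(v^2 - 2*v) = v*(v - 5)*(v - 2)*(v)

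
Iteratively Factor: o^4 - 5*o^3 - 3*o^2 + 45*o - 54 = (o - 3)*(o^3 - 2*o^2 - 9*o + 18) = (o - 3)^2*(o^2 + o - 6) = (o - 3)^2*(o - 2)*(o + 3)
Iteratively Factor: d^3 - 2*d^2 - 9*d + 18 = (d + 3)*(d^2 - 5*d + 6) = (d - 3)*(d + 3)*(d - 2)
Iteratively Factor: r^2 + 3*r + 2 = (r + 1)*(r + 2)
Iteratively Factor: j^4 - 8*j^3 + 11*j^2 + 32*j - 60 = (j - 5)*(j^3 - 3*j^2 - 4*j + 12) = (j - 5)*(j - 3)*(j^2 - 4) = (j - 5)*(j - 3)*(j - 2)*(j + 2)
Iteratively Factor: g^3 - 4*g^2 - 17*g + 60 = (g + 4)*(g^2 - 8*g + 15) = (g - 5)*(g + 4)*(g - 3)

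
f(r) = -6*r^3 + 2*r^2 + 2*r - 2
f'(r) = -18*r^2 + 4*r + 2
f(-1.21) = 9.14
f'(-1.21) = -29.19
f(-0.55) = -1.50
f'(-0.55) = -5.64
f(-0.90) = 2.19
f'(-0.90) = -16.18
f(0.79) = -2.13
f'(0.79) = -6.07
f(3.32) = -192.88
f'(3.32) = -183.12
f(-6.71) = 1887.30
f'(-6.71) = -835.27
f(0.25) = -1.47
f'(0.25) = 1.88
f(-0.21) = -2.28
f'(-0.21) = 0.37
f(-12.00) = 10630.00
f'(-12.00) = -2638.00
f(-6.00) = 1354.00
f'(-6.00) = -670.00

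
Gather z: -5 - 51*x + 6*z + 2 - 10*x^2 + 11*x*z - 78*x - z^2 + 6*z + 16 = -10*x^2 - 129*x - z^2 + z*(11*x + 12) + 13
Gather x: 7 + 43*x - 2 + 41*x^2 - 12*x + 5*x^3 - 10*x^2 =5*x^3 + 31*x^2 + 31*x + 5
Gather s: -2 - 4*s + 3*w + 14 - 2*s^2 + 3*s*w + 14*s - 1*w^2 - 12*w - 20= -2*s^2 + s*(3*w + 10) - w^2 - 9*w - 8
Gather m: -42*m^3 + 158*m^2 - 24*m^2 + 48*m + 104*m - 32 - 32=-42*m^3 + 134*m^2 + 152*m - 64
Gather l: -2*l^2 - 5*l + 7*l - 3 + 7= -2*l^2 + 2*l + 4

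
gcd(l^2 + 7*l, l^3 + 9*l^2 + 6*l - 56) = l + 7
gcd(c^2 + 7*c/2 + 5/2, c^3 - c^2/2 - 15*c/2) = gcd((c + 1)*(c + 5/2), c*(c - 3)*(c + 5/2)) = c + 5/2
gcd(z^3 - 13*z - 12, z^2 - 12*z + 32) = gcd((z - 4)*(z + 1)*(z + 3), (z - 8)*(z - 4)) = z - 4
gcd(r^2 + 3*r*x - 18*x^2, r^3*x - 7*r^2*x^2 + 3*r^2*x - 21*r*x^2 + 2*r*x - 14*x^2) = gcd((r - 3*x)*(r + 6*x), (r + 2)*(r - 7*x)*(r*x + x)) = 1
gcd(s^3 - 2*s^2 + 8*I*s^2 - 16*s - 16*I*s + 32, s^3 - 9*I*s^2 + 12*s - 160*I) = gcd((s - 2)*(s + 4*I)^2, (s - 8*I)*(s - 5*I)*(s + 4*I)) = s + 4*I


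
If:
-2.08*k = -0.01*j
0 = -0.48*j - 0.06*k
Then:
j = 0.00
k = 0.00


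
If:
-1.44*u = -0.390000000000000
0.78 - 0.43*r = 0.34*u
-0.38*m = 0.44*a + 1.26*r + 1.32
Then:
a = -0.863636363636364*m - 7.58126321353066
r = 1.60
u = 0.27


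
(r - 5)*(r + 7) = r^2 + 2*r - 35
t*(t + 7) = t^2 + 7*t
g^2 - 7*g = g*(g - 7)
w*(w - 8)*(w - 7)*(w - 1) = w^4 - 16*w^3 + 71*w^2 - 56*w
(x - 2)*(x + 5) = x^2 + 3*x - 10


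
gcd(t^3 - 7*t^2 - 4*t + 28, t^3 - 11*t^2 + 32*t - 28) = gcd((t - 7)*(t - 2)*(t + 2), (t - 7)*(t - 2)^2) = t^2 - 9*t + 14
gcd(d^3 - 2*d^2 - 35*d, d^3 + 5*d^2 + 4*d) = d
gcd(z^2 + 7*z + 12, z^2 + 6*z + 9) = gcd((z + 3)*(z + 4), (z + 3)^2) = z + 3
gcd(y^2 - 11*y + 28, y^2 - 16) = y - 4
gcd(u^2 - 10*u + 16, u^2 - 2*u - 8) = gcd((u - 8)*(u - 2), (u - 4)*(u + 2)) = 1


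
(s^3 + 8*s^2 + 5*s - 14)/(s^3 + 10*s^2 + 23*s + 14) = (s - 1)/(s + 1)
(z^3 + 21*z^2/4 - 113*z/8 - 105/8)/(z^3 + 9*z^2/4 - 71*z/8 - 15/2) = (z + 7)/(z + 4)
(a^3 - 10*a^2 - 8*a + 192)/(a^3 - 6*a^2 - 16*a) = (a^2 - 2*a - 24)/(a*(a + 2))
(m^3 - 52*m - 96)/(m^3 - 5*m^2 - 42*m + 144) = (m + 2)/(m - 3)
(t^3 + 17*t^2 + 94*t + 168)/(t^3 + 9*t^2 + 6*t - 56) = (t + 6)/(t - 2)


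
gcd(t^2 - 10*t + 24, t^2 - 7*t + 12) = t - 4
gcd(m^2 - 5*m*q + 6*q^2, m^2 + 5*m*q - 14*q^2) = -m + 2*q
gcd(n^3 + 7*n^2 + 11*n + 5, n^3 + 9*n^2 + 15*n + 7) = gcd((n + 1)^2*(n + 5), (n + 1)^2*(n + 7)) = n^2 + 2*n + 1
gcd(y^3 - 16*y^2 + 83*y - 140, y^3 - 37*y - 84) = y - 7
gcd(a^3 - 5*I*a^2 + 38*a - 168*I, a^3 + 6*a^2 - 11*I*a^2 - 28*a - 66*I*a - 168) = a^2 - 11*I*a - 28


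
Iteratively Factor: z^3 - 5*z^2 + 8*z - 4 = (z - 1)*(z^2 - 4*z + 4) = (z - 2)*(z - 1)*(z - 2)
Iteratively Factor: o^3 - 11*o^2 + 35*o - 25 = (o - 5)*(o^2 - 6*o + 5) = (o - 5)*(o - 1)*(o - 5)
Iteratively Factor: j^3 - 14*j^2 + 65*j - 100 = (j - 5)*(j^2 - 9*j + 20) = (j - 5)^2*(j - 4)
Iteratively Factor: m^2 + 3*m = (m + 3)*(m)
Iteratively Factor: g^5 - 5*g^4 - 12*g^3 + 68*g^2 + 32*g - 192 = (g + 2)*(g^4 - 7*g^3 + 2*g^2 + 64*g - 96) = (g + 2)*(g + 3)*(g^3 - 10*g^2 + 32*g - 32) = (g - 4)*(g + 2)*(g + 3)*(g^2 - 6*g + 8) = (g - 4)^2*(g + 2)*(g + 3)*(g - 2)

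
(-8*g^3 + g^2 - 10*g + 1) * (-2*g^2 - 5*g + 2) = 16*g^5 + 38*g^4 - g^3 + 50*g^2 - 25*g + 2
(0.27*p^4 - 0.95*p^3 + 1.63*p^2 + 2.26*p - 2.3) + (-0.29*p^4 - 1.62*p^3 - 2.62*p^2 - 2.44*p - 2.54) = -0.02*p^4 - 2.57*p^3 - 0.99*p^2 - 0.18*p - 4.84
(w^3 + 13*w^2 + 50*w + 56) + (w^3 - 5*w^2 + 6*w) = 2*w^3 + 8*w^2 + 56*w + 56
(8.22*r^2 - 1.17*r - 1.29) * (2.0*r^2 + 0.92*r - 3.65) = 16.44*r^4 + 5.2224*r^3 - 33.6594*r^2 + 3.0837*r + 4.7085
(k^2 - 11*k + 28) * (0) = 0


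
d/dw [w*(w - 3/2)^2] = 3*w^2 - 6*w + 9/4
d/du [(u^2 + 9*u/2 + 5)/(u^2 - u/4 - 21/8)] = 4*(-76*u^2 - 244*u - 169)/(64*u^4 - 32*u^3 - 332*u^2 + 84*u + 441)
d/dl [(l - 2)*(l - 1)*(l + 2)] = 3*l^2 - 2*l - 4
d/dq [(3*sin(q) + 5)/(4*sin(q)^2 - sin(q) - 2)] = (-40*sin(q) + 6*cos(2*q) - 7)*cos(q)/(sin(q) + 2*cos(2*q))^2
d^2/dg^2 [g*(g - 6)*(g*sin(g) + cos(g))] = -g^2*(g - 6)*sin(g) + 2*g^2*cos(g) + 3*g*(g - 6)*cos(g) + 2*g*sin(g) + 2*cos(g)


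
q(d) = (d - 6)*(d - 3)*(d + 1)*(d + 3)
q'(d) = (d - 6)*(d - 3)*(d + 1) + (d - 6)*(d - 3)*(d + 3) + (d - 6)*(d + 1)*(d + 3) + (d - 3)*(d + 1)*(d + 3) = 4*d^3 - 15*d^2 - 30*d + 45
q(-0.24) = 42.41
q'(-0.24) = 51.28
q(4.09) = -75.13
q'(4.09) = -54.95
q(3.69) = -50.01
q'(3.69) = -68.97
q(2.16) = 52.60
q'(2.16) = -49.47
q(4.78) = -97.65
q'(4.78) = -4.26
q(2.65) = 24.18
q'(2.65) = -65.40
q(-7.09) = 3289.81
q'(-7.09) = -1921.92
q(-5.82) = 1417.04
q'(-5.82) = -1077.04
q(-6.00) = 1620.00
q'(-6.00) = -1179.00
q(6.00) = 0.00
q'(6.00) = 189.00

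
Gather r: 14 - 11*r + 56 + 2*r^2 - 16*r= 2*r^2 - 27*r + 70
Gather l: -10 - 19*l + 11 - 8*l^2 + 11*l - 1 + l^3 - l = l^3 - 8*l^2 - 9*l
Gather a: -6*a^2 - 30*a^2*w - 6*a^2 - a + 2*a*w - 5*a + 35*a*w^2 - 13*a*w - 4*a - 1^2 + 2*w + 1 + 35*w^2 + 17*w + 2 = a^2*(-30*w - 12) + a*(35*w^2 - 11*w - 10) + 35*w^2 + 19*w + 2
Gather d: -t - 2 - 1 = -t - 3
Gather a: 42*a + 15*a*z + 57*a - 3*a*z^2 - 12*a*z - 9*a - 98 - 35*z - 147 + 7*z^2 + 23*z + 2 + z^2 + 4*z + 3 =a*(-3*z^2 + 3*z + 90) + 8*z^2 - 8*z - 240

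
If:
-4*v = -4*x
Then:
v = x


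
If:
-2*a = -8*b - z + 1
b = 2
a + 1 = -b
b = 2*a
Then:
No Solution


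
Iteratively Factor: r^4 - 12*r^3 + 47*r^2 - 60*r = (r - 3)*(r^3 - 9*r^2 + 20*r) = r*(r - 3)*(r^2 - 9*r + 20) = r*(r - 5)*(r - 3)*(r - 4)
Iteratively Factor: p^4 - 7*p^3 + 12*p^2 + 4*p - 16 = (p - 4)*(p^3 - 3*p^2 + 4) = (p - 4)*(p - 2)*(p^2 - p - 2) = (p - 4)*(p - 2)*(p + 1)*(p - 2)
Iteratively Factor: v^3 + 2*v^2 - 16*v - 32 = (v - 4)*(v^2 + 6*v + 8) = (v - 4)*(v + 4)*(v + 2)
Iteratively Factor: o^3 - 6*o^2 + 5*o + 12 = (o - 3)*(o^2 - 3*o - 4) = (o - 3)*(o + 1)*(o - 4)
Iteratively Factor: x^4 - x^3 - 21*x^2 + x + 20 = (x + 1)*(x^3 - 2*x^2 - 19*x + 20) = (x - 1)*(x + 1)*(x^2 - x - 20) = (x - 5)*(x - 1)*(x + 1)*(x + 4)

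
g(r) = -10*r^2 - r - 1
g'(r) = -20*r - 1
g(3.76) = -146.14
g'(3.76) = -76.20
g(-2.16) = -45.50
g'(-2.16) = 42.20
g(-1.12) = -12.42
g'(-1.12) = 21.40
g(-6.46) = -411.86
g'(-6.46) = 128.20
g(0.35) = -2.58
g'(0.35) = -8.00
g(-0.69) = -5.07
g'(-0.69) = 12.80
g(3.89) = -156.21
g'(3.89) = -78.80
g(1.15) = -15.38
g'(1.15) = -24.00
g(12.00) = -1453.00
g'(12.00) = -241.00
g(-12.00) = -1429.00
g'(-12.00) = 239.00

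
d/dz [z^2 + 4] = 2*z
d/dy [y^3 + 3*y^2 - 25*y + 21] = 3*y^2 + 6*y - 25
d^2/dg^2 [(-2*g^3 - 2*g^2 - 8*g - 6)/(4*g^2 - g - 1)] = 4*(-73*g^3 - 159*g^2 - 15*g - 12)/(64*g^6 - 48*g^5 - 36*g^4 + 23*g^3 + 9*g^2 - 3*g - 1)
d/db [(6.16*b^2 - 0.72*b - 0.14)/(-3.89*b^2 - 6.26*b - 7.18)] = (-41.3624*b^2 - 89.5468*b + 4.2932)/(15.1321*b^4 + 48.7028*b^3 + 95.048*b^2 + 89.8936*b + 51.5524)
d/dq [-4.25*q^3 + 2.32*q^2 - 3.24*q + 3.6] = -12.75*q^2 + 4.64*q - 3.24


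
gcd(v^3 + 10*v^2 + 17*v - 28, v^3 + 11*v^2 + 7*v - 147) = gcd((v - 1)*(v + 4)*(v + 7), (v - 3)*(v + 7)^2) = v + 7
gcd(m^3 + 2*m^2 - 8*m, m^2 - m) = m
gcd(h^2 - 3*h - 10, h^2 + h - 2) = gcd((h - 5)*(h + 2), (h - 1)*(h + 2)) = h + 2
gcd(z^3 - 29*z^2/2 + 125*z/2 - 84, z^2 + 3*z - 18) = z - 3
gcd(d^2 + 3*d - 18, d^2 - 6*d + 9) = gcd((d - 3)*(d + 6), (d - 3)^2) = d - 3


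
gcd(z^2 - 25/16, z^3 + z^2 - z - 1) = 1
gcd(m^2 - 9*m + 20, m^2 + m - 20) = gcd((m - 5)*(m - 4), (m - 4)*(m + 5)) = m - 4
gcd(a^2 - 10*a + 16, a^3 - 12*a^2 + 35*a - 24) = a - 8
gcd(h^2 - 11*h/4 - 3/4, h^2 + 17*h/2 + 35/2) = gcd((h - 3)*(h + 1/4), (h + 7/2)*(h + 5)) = 1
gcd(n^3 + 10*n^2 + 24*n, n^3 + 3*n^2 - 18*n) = n^2 + 6*n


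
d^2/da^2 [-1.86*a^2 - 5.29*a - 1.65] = -3.72000000000000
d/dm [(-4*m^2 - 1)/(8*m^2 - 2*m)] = (4*m^2 + 8*m - 1)/(2*m^2*(16*m^2 - 8*m + 1))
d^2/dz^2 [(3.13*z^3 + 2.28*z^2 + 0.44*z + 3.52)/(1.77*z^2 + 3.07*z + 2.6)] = (8.16972199999995*z^3 + 153.113448*z^2 + 229.567488*z + 57.754656)/(5.545233*z^6 + 28.854009*z^5 + 74.482839*z^4 + 113.703283*z^3 + 109.40982*z^2 + 62.2596*z + 17.576)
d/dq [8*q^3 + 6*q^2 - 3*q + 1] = 24*q^2 + 12*q - 3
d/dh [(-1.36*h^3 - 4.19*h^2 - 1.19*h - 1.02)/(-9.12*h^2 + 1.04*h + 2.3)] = (12.4032*h^4 - 2.8288*h^3 - 24.5944*h^2 - 37.8788*h - 1.6762)/(83.1744*h^4 - 18.9696*h^3 - 40.8704*h^2 + 4.784*h + 5.29)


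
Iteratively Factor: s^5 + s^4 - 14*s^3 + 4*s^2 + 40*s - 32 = (s + 4)*(s^4 - 3*s^3 - 2*s^2 + 12*s - 8) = (s - 2)*(s + 4)*(s^3 - s^2 - 4*s + 4) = (s - 2)*(s + 2)*(s + 4)*(s^2 - 3*s + 2) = (s - 2)*(s - 1)*(s + 2)*(s + 4)*(s - 2)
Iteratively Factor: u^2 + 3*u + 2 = (u + 1)*(u + 2)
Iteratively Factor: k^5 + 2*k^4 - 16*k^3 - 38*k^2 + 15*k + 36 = (k + 3)*(k^4 - k^3 - 13*k^2 + k + 12) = (k - 1)*(k + 3)*(k^3 - 13*k - 12) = (k - 1)*(k + 1)*(k + 3)*(k^2 - k - 12) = (k - 4)*(k - 1)*(k + 1)*(k + 3)*(k + 3)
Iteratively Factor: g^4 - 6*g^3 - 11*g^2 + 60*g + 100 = (g - 5)*(g^3 - g^2 - 16*g - 20) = (g - 5)*(g + 2)*(g^2 - 3*g - 10) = (g - 5)^2*(g + 2)*(g + 2)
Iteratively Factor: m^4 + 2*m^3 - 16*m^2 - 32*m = (m + 2)*(m^3 - 16*m) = (m + 2)*(m + 4)*(m^2 - 4*m) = (m - 4)*(m + 2)*(m + 4)*(m)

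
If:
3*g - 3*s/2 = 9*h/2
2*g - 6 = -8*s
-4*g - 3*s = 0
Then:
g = -9/13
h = -10/13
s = 12/13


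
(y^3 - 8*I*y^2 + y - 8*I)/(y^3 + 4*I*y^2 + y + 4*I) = (y - 8*I)/(y + 4*I)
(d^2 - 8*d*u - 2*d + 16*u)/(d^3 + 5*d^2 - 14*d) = (d - 8*u)/(d*(d + 7))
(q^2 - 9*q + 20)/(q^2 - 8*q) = (q^2 - 9*q + 20)/(q*(q - 8))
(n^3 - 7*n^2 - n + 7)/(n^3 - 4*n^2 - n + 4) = (n - 7)/(n - 4)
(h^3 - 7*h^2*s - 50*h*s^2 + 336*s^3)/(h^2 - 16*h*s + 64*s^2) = (-h^2 - h*s + 42*s^2)/(-h + 8*s)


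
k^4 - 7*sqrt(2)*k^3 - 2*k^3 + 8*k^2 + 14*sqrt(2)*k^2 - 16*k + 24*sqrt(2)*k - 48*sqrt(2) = (k - 2)*(k - 6*sqrt(2))*(k - 2*sqrt(2))*(k + sqrt(2))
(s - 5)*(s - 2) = s^2 - 7*s + 10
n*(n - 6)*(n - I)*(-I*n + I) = -I*n^4 - n^3 + 7*I*n^3 + 7*n^2 - 6*I*n^2 - 6*n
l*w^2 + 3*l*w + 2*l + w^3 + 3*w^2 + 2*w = (l + w)*(w + 1)*(w + 2)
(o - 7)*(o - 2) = o^2 - 9*o + 14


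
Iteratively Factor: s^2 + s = (s + 1)*(s)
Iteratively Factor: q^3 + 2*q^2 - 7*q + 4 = (q - 1)*(q^2 + 3*q - 4) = (q - 1)*(q + 4)*(q - 1)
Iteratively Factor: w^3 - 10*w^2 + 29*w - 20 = (w - 5)*(w^2 - 5*w + 4) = (w - 5)*(w - 1)*(w - 4)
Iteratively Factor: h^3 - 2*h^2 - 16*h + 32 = (h - 4)*(h^2 + 2*h - 8) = (h - 4)*(h + 4)*(h - 2)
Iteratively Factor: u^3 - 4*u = (u + 2)*(u^2 - 2*u) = (u - 2)*(u + 2)*(u)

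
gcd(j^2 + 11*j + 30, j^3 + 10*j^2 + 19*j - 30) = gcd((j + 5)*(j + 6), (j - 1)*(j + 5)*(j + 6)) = j^2 + 11*j + 30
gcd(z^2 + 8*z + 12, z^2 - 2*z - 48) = z + 6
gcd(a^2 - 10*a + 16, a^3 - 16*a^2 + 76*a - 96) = a^2 - 10*a + 16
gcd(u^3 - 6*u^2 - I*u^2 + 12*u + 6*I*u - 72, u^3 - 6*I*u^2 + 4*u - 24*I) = 1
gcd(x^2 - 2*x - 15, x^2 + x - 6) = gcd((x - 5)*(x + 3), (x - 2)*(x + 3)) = x + 3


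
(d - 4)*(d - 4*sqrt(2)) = d^2 - 4*sqrt(2)*d - 4*d + 16*sqrt(2)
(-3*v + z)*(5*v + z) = -15*v^2 + 2*v*z + z^2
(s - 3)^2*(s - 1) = s^3 - 7*s^2 + 15*s - 9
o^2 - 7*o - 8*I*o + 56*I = (o - 7)*(o - 8*I)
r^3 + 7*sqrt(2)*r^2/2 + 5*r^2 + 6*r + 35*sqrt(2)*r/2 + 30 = (r + 5)*(r + 3*sqrt(2)/2)*(r + 2*sqrt(2))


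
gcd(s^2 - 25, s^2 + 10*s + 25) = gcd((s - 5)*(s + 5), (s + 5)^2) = s + 5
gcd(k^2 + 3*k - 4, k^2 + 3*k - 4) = k^2 + 3*k - 4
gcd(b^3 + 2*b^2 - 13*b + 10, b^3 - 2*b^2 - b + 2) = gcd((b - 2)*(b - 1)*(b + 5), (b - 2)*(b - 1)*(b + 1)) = b^2 - 3*b + 2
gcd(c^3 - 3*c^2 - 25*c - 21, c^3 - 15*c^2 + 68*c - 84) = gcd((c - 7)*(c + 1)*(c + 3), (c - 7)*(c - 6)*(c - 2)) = c - 7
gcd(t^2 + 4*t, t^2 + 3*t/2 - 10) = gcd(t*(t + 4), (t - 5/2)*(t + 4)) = t + 4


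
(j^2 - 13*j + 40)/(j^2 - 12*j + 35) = (j - 8)/(j - 7)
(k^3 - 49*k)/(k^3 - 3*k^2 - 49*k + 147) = k/(k - 3)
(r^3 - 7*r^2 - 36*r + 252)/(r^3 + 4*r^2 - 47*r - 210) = (r - 6)/(r + 5)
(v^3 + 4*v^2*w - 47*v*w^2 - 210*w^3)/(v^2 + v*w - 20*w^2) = (v^2 - v*w - 42*w^2)/(v - 4*w)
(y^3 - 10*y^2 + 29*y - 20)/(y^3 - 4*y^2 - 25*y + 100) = (y - 1)/(y + 5)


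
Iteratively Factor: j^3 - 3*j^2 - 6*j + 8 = (j - 4)*(j^2 + j - 2) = (j - 4)*(j + 2)*(j - 1)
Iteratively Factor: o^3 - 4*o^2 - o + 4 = (o - 4)*(o^2 - 1) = (o - 4)*(o - 1)*(o + 1)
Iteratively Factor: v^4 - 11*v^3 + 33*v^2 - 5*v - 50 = (v + 1)*(v^3 - 12*v^2 + 45*v - 50) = (v - 2)*(v + 1)*(v^2 - 10*v + 25) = (v - 5)*(v - 2)*(v + 1)*(v - 5)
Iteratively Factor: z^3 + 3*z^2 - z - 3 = (z + 3)*(z^2 - 1) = (z - 1)*(z + 3)*(z + 1)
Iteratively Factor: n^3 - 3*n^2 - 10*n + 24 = (n + 3)*(n^2 - 6*n + 8) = (n - 4)*(n + 3)*(n - 2)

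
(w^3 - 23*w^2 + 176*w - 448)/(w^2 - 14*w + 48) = (w^2 - 15*w + 56)/(w - 6)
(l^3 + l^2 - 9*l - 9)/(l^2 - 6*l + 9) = (l^2 + 4*l + 3)/(l - 3)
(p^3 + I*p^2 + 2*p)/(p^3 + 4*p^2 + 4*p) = (p^2 + I*p + 2)/(p^2 + 4*p + 4)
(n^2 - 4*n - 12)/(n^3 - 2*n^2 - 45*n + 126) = (n + 2)/(n^2 + 4*n - 21)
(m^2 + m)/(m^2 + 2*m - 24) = m*(m + 1)/(m^2 + 2*m - 24)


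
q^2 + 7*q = q*(q + 7)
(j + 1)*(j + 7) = j^2 + 8*j + 7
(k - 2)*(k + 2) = k^2 - 4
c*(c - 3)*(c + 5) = c^3 + 2*c^2 - 15*c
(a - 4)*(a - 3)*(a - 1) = a^3 - 8*a^2 + 19*a - 12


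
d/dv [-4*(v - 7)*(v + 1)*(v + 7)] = -12*v^2 - 8*v + 196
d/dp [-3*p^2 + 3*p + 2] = 3 - 6*p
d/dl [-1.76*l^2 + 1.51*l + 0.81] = 1.51 - 3.52*l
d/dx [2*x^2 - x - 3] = 4*x - 1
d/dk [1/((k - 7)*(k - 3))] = 2*(5 - k)/(k^4 - 20*k^3 + 142*k^2 - 420*k + 441)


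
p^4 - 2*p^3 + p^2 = p^2*(p - 1)^2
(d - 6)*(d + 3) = d^2 - 3*d - 18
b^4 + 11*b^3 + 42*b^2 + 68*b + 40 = (b + 2)^3*(b + 5)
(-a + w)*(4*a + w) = -4*a^2 + 3*a*w + w^2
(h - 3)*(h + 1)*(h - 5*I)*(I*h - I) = I*h^4 + 5*h^3 - 3*I*h^3 - 15*h^2 - I*h^2 - 5*h + 3*I*h + 15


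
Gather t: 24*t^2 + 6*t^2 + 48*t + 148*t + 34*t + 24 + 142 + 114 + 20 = 30*t^2 + 230*t + 300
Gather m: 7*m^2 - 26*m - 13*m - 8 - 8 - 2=7*m^2 - 39*m - 18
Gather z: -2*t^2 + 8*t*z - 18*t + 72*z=-2*t^2 - 18*t + z*(8*t + 72)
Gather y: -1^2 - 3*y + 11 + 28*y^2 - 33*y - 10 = 28*y^2 - 36*y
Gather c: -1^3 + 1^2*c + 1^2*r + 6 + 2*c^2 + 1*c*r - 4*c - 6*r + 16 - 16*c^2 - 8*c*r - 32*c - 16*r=-14*c^2 + c*(-7*r - 35) - 21*r + 21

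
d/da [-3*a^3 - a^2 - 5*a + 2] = -9*a^2 - 2*a - 5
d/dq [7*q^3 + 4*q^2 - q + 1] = 21*q^2 + 8*q - 1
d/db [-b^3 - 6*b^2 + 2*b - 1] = -3*b^2 - 12*b + 2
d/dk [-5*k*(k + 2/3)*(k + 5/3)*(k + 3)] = -20*k^3 - 80*k^2 - 730*k/9 - 50/3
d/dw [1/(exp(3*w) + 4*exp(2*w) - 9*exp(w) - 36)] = (-3*exp(2*w) - 8*exp(w) + 9)*exp(w)/(exp(3*w) + 4*exp(2*w) - 9*exp(w) - 36)^2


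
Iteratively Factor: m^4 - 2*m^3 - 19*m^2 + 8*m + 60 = (m + 3)*(m^3 - 5*m^2 - 4*m + 20) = (m - 5)*(m + 3)*(m^2 - 4) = (m - 5)*(m - 2)*(m + 3)*(m + 2)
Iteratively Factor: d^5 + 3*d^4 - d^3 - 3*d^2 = (d - 1)*(d^4 + 4*d^3 + 3*d^2) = d*(d - 1)*(d^3 + 4*d^2 + 3*d) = d*(d - 1)*(d + 1)*(d^2 + 3*d) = d*(d - 1)*(d + 1)*(d + 3)*(d)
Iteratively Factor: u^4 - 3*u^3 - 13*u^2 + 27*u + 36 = (u + 1)*(u^3 - 4*u^2 - 9*u + 36) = (u - 4)*(u + 1)*(u^2 - 9) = (u - 4)*(u - 3)*(u + 1)*(u + 3)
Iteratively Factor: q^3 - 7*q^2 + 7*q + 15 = (q - 3)*(q^2 - 4*q - 5) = (q - 3)*(q + 1)*(q - 5)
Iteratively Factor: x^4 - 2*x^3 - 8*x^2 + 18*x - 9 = (x - 3)*(x^3 + x^2 - 5*x + 3) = (x - 3)*(x - 1)*(x^2 + 2*x - 3) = (x - 3)*(x - 1)*(x + 3)*(x - 1)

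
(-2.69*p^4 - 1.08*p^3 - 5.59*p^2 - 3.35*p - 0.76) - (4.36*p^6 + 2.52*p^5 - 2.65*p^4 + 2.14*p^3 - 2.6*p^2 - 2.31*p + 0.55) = -4.36*p^6 - 2.52*p^5 - 0.04*p^4 - 3.22*p^3 - 2.99*p^2 - 1.04*p - 1.31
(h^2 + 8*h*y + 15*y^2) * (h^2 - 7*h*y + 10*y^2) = h^4 + h^3*y - 31*h^2*y^2 - 25*h*y^3 + 150*y^4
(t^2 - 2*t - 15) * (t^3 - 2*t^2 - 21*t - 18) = t^5 - 4*t^4 - 32*t^3 + 54*t^2 + 351*t + 270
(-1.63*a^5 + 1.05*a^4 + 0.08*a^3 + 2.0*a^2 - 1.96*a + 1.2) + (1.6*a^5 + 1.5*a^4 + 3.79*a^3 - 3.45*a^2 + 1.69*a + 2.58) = -0.0299999999999998*a^5 + 2.55*a^4 + 3.87*a^3 - 1.45*a^2 - 0.27*a + 3.78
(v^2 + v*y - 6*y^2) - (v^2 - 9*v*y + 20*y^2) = 10*v*y - 26*y^2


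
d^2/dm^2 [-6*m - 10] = 0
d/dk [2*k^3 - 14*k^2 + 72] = 2*k*(3*k - 14)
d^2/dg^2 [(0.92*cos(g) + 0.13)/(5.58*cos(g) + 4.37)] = (-14.39915*cos(g) + 9.19305*cos(2*g) - 27.57915)/(173.741112*cos(g)^3 + 408.198204*cos(g)^2 + 319.682106*cos(g) + 83.453453)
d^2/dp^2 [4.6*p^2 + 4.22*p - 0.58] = 9.20000000000000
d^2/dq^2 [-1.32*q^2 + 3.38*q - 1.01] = -2.64000000000000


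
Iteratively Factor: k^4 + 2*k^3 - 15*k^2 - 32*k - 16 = (k - 4)*(k^3 + 6*k^2 + 9*k + 4) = (k - 4)*(k + 1)*(k^2 + 5*k + 4) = (k - 4)*(k + 1)*(k + 4)*(k + 1)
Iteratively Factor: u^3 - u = (u + 1)*(u^2 - u) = u*(u + 1)*(u - 1)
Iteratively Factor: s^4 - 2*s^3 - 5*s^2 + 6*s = (s)*(s^3 - 2*s^2 - 5*s + 6) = s*(s + 2)*(s^2 - 4*s + 3) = s*(s - 3)*(s + 2)*(s - 1)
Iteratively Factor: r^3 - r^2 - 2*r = (r)*(r^2 - r - 2) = r*(r - 2)*(r + 1)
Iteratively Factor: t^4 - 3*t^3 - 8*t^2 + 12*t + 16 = (t - 2)*(t^3 - t^2 - 10*t - 8) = (t - 4)*(t - 2)*(t^2 + 3*t + 2) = (t - 4)*(t - 2)*(t + 1)*(t + 2)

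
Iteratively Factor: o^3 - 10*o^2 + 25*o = (o)*(o^2 - 10*o + 25) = o*(o - 5)*(o - 5)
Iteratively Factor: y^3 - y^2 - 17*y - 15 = (y - 5)*(y^2 + 4*y + 3) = (y - 5)*(y + 1)*(y + 3)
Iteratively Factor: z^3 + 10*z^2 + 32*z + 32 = (z + 4)*(z^2 + 6*z + 8) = (z + 4)^2*(z + 2)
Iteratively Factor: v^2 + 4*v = (v)*(v + 4)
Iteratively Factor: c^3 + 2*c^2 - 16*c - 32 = (c - 4)*(c^2 + 6*c + 8) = (c - 4)*(c + 2)*(c + 4)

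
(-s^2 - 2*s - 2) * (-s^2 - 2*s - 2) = s^4 + 4*s^3 + 8*s^2 + 8*s + 4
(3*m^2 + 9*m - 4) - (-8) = 3*m^2 + 9*m + 4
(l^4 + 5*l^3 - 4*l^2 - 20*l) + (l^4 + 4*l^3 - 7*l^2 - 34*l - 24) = 2*l^4 + 9*l^3 - 11*l^2 - 54*l - 24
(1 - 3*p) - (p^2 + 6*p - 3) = -p^2 - 9*p + 4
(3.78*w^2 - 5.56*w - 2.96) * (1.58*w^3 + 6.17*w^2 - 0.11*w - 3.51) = 5.9724*w^5 + 14.5378*w^4 - 39.3978*w^3 - 30.9194*w^2 + 19.8412*w + 10.3896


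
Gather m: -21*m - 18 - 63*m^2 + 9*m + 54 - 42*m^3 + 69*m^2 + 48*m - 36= -42*m^3 + 6*m^2 + 36*m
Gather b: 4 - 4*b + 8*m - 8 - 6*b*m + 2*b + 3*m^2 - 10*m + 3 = b*(-6*m - 2) + 3*m^2 - 2*m - 1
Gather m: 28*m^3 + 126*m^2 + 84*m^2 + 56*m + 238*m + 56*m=28*m^3 + 210*m^2 + 350*m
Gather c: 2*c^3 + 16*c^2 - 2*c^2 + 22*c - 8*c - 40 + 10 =2*c^3 + 14*c^2 + 14*c - 30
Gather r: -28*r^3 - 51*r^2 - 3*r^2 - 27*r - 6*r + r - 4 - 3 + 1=-28*r^3 - 54*r^2 - 32*r - 6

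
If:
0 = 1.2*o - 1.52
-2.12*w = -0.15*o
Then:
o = 1.27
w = 0.09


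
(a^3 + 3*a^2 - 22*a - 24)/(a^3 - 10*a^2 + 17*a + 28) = (a + 6)/(a - 7)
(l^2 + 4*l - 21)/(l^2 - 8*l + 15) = (l + 7)/(l - 5)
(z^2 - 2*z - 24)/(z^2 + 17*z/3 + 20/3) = 3*(z - 6)/(3*z + 5)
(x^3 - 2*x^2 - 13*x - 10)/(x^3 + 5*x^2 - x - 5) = (x^2 - 3*x - 10)/(x^2 + 4*x - 5)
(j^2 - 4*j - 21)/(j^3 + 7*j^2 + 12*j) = (j - 7)/(j*(j + 4))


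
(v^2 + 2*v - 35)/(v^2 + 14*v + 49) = (v - 5)/(v + 7)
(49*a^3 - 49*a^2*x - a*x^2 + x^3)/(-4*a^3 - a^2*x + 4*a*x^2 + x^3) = (-49*a^2 + x^2)/(4*a^2 + 5*a*x + x^2)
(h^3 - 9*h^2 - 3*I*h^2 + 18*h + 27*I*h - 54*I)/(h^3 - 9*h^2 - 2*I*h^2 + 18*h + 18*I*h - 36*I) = (h - 3*I)/(h - 2*I)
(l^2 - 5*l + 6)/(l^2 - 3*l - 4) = (-l^2 + 5*l - 6)/(-l^2 + 3*l + 4)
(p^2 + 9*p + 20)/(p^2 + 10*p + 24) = (p + 5)/(p + 6)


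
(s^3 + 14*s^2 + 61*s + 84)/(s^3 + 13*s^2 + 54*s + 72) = (s + 7)/(s + 6)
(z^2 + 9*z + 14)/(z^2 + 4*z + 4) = (z + 7)/(z + 2)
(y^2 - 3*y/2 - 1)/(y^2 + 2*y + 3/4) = 2*(y - 2)/(2*y + 3)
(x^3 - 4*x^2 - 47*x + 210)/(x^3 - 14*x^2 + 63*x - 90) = (x + 7)/(x - 3)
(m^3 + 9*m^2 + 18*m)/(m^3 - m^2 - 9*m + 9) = m*(m + 6)/(m^2 - 4*m + 3)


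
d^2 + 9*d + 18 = (d + 3)*(d + 6)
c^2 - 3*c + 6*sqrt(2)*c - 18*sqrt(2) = (c - 3)*(c + 6*sqrt(2))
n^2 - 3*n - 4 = (n - 4)*(n + 1)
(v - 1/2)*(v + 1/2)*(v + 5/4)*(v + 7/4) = v^4 + 3*v^3 + 31*v^2/16 - 3*v/4 - 35/64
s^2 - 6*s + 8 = (s - 4)*(s - 2)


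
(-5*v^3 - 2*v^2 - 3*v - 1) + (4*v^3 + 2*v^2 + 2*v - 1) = -v^3 - v - 2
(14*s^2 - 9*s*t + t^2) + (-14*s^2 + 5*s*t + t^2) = -4*s*t + 2*t^2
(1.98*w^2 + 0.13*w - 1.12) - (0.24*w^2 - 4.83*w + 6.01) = 1.74*w^2 + 4.96*w - 7.13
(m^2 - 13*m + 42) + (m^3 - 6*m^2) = m^3 - 5*m^2 - 13*m + 42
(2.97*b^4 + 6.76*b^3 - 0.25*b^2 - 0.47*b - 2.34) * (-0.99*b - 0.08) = -2.9403*b^5 - 6.93*b^4 - 0.2933*b^3 + 0.4853*b^2 + 2.3542*b + 0.1872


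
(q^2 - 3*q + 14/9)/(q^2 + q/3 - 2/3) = (q - 7/3)/(q + 1)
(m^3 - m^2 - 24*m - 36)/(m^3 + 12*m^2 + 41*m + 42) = (m - 6)/(m + 7)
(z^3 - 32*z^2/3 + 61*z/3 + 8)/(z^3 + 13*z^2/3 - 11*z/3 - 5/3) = (z^2 - 11*z + 24)/(z^2 + 4*z - 5)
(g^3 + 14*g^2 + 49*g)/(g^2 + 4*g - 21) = g*(g + 7)/(g - 3)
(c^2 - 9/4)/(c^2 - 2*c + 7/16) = 4*(4*c^2 - 9)/(16*c^2 - 32*c + 7)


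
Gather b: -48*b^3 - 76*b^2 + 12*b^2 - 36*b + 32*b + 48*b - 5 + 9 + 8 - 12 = -48*b^3 - 64*b^2 + 44*b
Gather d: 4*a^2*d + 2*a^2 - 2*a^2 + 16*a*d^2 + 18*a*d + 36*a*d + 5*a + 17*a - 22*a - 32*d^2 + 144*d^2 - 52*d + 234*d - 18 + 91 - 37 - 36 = d^2*(16*a + 112) + d*(4*a^2 + 54*a + 182)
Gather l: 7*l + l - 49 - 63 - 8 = 8*l - 120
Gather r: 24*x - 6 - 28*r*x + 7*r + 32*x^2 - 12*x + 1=r*(7 - 28*x) + 32*x^2 + 12*x - 5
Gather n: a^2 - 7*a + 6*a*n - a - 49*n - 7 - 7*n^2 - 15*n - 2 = a^2 - 8*a - 7*n^2 + n*(6*a - 64) - 9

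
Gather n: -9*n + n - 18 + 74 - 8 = 48 - 8*n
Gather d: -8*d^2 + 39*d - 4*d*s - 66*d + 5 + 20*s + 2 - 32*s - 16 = -8*d^2 + d*(-4*s - 27) - 12*s - 9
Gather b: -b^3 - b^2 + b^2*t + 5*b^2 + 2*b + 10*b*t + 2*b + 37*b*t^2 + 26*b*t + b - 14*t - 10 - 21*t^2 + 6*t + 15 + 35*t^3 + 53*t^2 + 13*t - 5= -b^3 + b^2*(t + 4) + b*(37*t^2 + 36*t + 5) + 35*t^3 + 32*t^2 + 5*t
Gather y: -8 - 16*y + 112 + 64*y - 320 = 48*y - 216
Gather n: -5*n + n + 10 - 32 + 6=-4*n - 16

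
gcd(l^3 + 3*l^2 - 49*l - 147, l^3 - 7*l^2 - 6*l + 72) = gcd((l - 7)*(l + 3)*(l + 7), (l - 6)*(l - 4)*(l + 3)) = l + 3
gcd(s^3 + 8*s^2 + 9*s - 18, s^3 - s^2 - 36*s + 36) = s^2 + 5*s - 6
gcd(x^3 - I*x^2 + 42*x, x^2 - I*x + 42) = x^2 - I*x + 42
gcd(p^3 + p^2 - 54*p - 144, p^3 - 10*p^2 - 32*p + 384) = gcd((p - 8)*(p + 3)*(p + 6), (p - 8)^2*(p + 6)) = p^2 - 2*p - 48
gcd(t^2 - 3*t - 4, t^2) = 1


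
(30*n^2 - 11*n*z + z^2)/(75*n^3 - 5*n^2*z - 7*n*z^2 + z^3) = (-6*n + z)/(-15*n^2 - 2*n*z + z^2)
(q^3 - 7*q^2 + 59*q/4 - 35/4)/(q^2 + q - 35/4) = (2*q^2 - 9*q + 7)/(2*q + 7)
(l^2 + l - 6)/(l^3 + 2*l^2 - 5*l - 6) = 1/(l + 1)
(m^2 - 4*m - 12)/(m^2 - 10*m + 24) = (m + 2)/(m - 4)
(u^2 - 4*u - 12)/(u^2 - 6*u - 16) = (u - 6)/(u - 8)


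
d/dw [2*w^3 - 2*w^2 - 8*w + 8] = 6*w^2 - 4*w - 8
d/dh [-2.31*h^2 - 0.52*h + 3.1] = -4.62*h - 0.52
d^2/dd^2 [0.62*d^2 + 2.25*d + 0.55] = 1.24000000000000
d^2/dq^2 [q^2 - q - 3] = 2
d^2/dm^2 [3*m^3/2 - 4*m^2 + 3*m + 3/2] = 9*m - 8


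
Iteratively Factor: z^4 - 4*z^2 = (z)*(z^3 - 4*z) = z*(z + 2)*(z^2 - 2*z) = z^2*(z + 2)*(z - 2)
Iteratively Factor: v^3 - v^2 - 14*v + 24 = (v - 3)*(v^2 + 2*v - 8) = (v - 3)*(v + 4)*(v - 2)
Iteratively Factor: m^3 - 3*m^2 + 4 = (m + 1)*(m^2 - 4*m + 4) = (m - 2)*(m + 1)*(m - 2)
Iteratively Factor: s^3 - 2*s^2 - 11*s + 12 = (s + 3)*(s^2 - 5*s + 4) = (s - 4)*(s + 3)*(s - 1)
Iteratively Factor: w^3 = (w)*(w^2) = w^2*(w)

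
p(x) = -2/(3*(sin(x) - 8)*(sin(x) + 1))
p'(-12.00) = -0.03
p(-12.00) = 0.06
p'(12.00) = -0.29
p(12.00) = 0.17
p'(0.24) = -0.05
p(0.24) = 0.07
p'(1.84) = 0.00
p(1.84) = 0.05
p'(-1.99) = 4.02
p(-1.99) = 0.86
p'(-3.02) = 0.09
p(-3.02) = 0.09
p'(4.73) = -54246.62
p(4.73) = 477.69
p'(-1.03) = -1.87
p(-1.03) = 0.53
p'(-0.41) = -0.19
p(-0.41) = 0.13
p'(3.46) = 0.15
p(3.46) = 0.12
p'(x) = 2*cos(x)/(3*(sin(x) - 8)*(sin(x) + 1)^2) + 2*cos(x)/(3*(sin(x) - 8)^2*(sin(x) + 1))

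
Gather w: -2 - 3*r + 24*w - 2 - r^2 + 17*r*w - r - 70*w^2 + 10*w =-r^2 - 4*r - 70*w^2 + w*(17*r + 34) - 4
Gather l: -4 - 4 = -8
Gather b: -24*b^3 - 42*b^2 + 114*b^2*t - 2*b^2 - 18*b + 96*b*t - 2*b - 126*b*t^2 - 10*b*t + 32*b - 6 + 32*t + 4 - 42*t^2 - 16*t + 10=-24*b^3 + b^2*(114*t - 44) + b*(-126*t^2 + 86*t + 12) - 42*t^2 + 16*t + 8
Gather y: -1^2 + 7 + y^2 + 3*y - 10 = y^2 + 3*y - 4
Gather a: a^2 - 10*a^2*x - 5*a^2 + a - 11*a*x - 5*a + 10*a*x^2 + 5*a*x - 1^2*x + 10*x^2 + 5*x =a^2*(-10*x - 4) + a*(10*x^2 - 6*x - 4) + 10*x^2 + 4*x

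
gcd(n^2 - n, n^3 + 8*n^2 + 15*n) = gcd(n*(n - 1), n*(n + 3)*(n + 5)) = n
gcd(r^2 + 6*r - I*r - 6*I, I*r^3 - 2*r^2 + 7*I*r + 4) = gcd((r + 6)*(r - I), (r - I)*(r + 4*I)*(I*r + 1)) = r - I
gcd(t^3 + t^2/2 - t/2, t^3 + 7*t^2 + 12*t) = t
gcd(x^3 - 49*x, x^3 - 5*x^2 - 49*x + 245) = x^2 - 49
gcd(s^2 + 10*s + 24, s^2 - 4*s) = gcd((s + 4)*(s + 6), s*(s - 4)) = 1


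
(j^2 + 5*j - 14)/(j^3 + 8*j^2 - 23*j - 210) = (j - 2)/(j^2 + j - 30)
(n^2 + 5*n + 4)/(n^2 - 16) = (n + 1)/(n - 4)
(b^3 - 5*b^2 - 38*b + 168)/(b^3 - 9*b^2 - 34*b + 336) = (b - 4)/(b - 8)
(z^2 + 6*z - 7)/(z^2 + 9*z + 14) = (z - 1)/(z + 2)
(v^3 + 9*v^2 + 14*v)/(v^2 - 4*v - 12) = v*(v + 7)/(v - 6)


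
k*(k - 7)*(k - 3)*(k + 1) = k^4 - 9*k^3 + 11*k^2 + 21*k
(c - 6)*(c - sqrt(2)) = c^2 - 6*c - sqrt(2)*c + 6*sqrt(2)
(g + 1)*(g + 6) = g^2 + 7*g + 6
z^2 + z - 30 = (z - 5)*(z + 6)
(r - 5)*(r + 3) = r^2 - 2*r - 15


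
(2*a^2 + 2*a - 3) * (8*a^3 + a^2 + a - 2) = 16*a^5 + 18*a^4 - 20*a^3 - 5*a^2 - 7*a + 6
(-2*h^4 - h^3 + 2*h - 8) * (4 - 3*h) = 6*h^5 - 5*h^4 - 4*h^3 - 6*h^2 + 32*h - 32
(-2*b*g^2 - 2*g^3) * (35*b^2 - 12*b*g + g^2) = -70*b^3*g^2 - 46*b^2*g^3 + 22*b*g^4 - 2*g^5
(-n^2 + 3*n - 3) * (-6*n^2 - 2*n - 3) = 6*n^4 - 16*n^3 + 15*n^2 - 3*n + 9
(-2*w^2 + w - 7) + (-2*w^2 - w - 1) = -4*w^2 - 8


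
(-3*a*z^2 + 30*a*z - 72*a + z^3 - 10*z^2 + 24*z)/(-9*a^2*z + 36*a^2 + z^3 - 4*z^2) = (z - 6)/(3*a + z)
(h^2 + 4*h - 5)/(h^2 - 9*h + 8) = (h + 5)/(h - 8)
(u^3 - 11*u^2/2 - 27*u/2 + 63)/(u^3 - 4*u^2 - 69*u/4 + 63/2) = 2*(u - 3)/(2*u - 3)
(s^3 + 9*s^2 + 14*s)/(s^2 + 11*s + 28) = s*(s + 2)/(s + 4)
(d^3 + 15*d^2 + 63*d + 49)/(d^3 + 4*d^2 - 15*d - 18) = (d^2 + 14*d + 49)/(d^2 + 3*d - 18)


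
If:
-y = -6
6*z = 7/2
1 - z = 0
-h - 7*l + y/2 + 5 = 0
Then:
No Solution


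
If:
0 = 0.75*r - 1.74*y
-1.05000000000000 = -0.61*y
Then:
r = 3.99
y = 1.72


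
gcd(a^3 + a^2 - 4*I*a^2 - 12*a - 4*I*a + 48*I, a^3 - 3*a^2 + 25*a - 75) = a - 3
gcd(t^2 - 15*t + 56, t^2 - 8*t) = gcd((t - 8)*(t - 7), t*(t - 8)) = t - 8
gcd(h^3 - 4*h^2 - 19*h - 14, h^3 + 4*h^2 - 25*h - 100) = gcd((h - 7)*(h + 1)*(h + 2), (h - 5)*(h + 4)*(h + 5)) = 1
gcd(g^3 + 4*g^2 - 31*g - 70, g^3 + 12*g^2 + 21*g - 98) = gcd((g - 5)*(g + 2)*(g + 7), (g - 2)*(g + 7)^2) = g + 7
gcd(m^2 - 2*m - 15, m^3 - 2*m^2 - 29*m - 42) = m + 3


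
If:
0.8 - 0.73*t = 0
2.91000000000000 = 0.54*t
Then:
No Solution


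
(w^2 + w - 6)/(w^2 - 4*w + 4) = (w + 3)/(w - 2)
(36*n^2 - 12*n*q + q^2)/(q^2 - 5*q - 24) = (-36*n^2 + 12*n*q - q^2)/(-q^2 + 5*q + 24)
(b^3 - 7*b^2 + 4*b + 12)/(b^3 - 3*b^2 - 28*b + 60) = (b + 1)/(b + 5)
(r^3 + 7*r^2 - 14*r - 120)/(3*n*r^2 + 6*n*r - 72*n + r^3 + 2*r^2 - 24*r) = (r + 5)/(3*n + r)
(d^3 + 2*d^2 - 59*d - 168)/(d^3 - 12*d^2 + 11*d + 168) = (d + 7)/(d - 7)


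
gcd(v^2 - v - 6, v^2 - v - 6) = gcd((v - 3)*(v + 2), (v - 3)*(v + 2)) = v^2 - v - 6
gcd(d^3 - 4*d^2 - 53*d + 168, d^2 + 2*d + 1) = 1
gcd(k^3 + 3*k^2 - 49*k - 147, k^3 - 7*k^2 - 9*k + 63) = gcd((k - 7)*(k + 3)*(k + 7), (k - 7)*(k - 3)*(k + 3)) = k^2 - 4*k - 21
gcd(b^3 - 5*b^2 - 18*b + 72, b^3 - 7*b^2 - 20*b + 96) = b^2 + b - 12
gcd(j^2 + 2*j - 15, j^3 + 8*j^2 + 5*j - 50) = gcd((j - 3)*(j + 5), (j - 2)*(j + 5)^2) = j + 5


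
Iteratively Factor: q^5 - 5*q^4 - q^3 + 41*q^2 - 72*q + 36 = (q - 1)*(q^4 - 4*q^3 - 5*q^2 + 36*q - 36) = (q - 1)*(q + 3)*(q^3 - 7*q^2 + 16*q - 12) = (q - 2)*(q - 1)*(q + 3)*(q^2 - 5*q + 6) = (q - 3)*(q - 2)*(q - 1)*(q + 3)*(q - 2)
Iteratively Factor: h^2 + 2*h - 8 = (h - 2)*(h + 4)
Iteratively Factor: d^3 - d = (d + 1)*(d^2 - d) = d*(d + 1)*(d - 1)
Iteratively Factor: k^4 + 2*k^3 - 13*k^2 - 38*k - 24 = (k + 3)*(k^3 - k^2 - 10*k - 8) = (k + 1)*(k + 3)*(k^2 - 2*k - 8) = (k + 1)*(k + 2)*(k + 3)*(k - 4)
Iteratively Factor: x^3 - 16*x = (x)*(x^2 - 16) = x*(x - 4)*(x + 4)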